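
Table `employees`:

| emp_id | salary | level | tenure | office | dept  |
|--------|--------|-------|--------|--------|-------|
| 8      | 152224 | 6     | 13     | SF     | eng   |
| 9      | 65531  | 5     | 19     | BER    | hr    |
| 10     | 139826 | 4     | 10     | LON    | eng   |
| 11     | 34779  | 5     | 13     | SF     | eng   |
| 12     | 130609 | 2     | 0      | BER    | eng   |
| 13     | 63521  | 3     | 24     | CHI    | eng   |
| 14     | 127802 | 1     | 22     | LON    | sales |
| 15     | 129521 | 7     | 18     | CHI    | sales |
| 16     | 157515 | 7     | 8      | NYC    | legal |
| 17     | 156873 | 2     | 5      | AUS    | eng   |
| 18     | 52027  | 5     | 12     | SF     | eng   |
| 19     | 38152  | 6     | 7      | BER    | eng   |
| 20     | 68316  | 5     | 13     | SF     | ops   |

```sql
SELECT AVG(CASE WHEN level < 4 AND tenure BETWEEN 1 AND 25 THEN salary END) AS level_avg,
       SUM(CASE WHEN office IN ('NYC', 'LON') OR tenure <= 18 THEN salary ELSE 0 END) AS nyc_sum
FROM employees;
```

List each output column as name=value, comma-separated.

[level_avg: level < 4 AND tenure BETWEEN 1 AND 25]
emp_id=8: ✗
emp_id=9: ✗
emp_id=10: ✗
emp_id=11: ✗
emp_id=12: ✗
emp_id=13: ✓ → 63521
emp_id=14: ✓ → 127802
emp_id=15: ✗
emp_id=16: ✗
emp_id=17: ✓ → 156873
emp_id=18: ✗
emp_id=19: ✗
emp_id=20: ✗
level_avg = (63521 + 127802 + 156873) / 3 = 116065.3333333333
—
[nyc_sum: office IN ('NYC', 'LON') OR tenure <= 18]
emp_id=8: ✓ → 152224
emp_id=9: ✗
emp_id=10: ✓ → 139826
emp_id=11: ✓ → 34779
emp_id=12: ✓ → 130609
emp_id=13: ✗
emp_id=14: ✓ → 127802
emp_id=15: ✓ → 129521
emp_id=16: ✓ → 157515
emp_id=17: ✓ → 156873
emp_id=18: ✓ → 52027
emp_id=19: ✓ → 38152
emp_id=20: ✓ → 68316
nyc_sum = 152224 + 139826 + 34779 + 130609 + 127802 + 129521 + 157515 + 156873 + 52027 + 38152 + 68316 = 1187644

level_avg=116065.3333333333, nyc_sum=1187644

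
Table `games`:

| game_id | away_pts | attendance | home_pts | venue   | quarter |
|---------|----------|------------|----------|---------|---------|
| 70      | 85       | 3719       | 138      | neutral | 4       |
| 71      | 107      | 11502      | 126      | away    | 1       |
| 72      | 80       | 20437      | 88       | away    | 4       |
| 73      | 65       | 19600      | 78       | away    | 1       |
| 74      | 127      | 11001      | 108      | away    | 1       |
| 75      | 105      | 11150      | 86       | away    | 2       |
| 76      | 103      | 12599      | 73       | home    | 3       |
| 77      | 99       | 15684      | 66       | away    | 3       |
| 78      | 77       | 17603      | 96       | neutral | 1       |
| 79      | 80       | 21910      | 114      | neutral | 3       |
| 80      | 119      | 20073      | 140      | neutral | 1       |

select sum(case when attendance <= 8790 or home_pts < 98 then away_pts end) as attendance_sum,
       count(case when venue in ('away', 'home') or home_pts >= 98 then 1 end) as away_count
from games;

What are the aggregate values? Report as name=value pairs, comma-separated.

attendance_sum=614, away_count=10

[attendance_sum: attendance <= 8790 or home_pts < 98]
game_id=70: ✓ → 85
game_id=71: ✗
game_id=72: ✓ → 80
game_id=73: ✓ → 65
game_id=74: ✗
game_id=75: ✓ → 105
game_id=76: ✓ → 103
game_id=77: ✓ → 99
game_id=78: ✓ → 77
game_id=79: ✗
game_id=80: ✗
attendance_sum = 85 + 80 + 65 + 105 + 103 + 99 + 77 = 614
—
[away_count: venue in ('away', 'home') or home_pts >= 98]
game_id=70: ✓ → 1
game_id=71: ✓ → 1
game_id=72: ✓ → 1
game_id=73: ✓ → 1
game_id=74: ✓ → 1
game_id=75: ✓ → 1
game_id=76: ✓ → 1
game_id=77: ✓ → 1
game_id=78: ✗
game_id=79: ✓ → 1
game_id=80: ✓ → 1
away_count = COUNT(1, 1, 1, 1, 1, 1, 1, 1, 1, 1) = 10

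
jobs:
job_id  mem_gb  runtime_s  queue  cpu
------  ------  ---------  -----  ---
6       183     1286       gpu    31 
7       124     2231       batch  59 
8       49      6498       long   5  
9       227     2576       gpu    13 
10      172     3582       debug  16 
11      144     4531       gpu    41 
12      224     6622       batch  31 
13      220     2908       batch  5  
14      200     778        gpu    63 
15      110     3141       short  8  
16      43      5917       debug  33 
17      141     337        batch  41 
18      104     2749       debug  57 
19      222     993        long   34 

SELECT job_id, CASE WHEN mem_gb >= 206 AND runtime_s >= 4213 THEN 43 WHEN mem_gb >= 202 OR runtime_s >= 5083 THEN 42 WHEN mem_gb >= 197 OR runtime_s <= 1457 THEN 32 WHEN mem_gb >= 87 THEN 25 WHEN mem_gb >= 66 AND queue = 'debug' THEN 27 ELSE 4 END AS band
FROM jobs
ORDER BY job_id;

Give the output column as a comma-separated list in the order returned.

job_id=6: mem_gb >= 197 OR runtime_s <= 1457 → 32
job_id=7: mem_gb >= 87 → 25
job_id=8: mem_gb >= 202 OR runtime_s >= 5083 → 42
job_id=9: mem_gb >= 202 OR runtime_s >= 5083 → 42
job_id=10: mem_gb >= 87 → 25
job_id=11: mem_gb >= 87 → 25
job_id=12: mem_gb >= 206 AND runtime_s >= 4213 → 43
job_id=13: mem_gb >= 202 OR runtime_s >= 5083 → 42
job_id=14: mem_gb >= 197 OR runtime_s <= 1457 → 32
job_id=15: mem_gb >= 87 → 25
job_id=16: mem_gb >= 202 OR runtime_s >= 5083 → 42
job_id=17: mem_gb >= 197 OR runtime_s <= 1457 → 32
job_id=18: mem_gb >= 87 → 25
job_id=19: mem_gb >= 202 OR runtime_s >= 5083 → 42

32, 25, 42, 42, 25, 25, 43, 42, 32, 25, 42, 32, 25, 42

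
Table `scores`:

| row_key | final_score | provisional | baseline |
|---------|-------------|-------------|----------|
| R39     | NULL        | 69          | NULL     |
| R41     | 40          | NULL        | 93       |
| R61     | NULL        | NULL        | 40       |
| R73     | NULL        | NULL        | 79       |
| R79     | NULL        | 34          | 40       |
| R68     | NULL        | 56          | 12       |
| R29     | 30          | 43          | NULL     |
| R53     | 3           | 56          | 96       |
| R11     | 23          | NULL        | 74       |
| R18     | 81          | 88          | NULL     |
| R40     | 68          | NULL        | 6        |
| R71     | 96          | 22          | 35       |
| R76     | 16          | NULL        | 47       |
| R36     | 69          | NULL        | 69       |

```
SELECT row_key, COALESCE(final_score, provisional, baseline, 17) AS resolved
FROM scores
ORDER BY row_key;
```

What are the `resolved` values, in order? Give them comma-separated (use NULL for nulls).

23, 81, 30, 69, 69, 68, 40, 3, 40, 56, 96, 79, 16, 34

row_key=R11: final_score=23 → 23
row_key=R18: final_score=81 → 81
row_key=R29: final_score=30 → 30
row_key=R36: final_score=69 → 69
row_key=R39: final_score=NULL, provisional=69 → 69
row_key=R40: final_score=68 → 68
row_key=R41: final_score=40 → 40
row_key=R53: final_score=3 → 3
row_key=R61: final_score=NULL, provisional=NULL, baseline=40 → 40
row_key=R68: final_score=NULL, provisional=56 → 56
row_key=R71: final_score=96 → 96
row_key=R73: final_score=NULL, provisional=NULL, baseline=79 → 79
row_key=R76: final_score=16 → 16
row_key=R79: final_score=NULL, provisional=34 → 34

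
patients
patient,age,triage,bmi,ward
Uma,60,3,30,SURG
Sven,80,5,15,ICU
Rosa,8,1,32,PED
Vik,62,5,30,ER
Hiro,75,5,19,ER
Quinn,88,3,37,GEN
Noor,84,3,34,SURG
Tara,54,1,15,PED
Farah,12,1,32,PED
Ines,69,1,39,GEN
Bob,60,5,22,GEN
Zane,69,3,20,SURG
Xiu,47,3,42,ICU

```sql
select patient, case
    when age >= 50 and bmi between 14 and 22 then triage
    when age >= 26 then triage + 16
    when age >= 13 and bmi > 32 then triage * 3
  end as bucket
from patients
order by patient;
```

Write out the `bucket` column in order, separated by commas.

5, NULL, 5, 17, 19, 19, NULL, 5, 1, 19, 21, 19, 3

patient=Bob: age >= 50 and bmi between 14 and 22 → 5
patient=Farah: (no match → NULL) → NULL
patient=Hiro: age >= 50 and bmi between 14 and 22 → 5
patient=Ines: age >= 26 → 17
patient=Noor: age >= 26 → 19
patient=Quinn: age >= 26 → 19
patient=Rosa: (no match → NULL) → NULL
patient=Sven: age >= 50 and bmi between 14 and 22 → 5
patient=Tara: age >= 50 and bmi between 14 and 22 → 1
patient=Uma: age >= 26 → 19
patient=Vik: age >= 26 → 21
patient=Xiu: age >= 26 → 19
patient=Zane: age >= 50 and bmi between 14 and 22 → 3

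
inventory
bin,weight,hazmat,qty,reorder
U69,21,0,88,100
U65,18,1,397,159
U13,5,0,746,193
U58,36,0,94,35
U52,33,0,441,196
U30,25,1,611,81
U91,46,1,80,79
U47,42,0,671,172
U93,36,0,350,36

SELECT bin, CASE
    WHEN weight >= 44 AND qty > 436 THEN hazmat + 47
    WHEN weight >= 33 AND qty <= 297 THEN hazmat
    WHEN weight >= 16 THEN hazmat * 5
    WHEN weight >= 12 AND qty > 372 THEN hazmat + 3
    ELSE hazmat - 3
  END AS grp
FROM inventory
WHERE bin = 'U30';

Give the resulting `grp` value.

5

bin = U30: weight=25, hazmat=1, qty=611, reorder=81.
weight >= 44 AND qty > 436 → false
weight >= 33 AND qty <= 297 → false
weight >= 16 → true → 5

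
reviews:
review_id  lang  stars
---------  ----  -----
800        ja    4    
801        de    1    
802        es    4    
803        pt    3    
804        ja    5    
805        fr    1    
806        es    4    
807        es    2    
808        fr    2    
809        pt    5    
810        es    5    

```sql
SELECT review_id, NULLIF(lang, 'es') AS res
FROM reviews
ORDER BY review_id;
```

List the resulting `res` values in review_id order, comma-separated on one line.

ja, de, NULL, pt, ja, fr, NULL, NULL, fr, pt, NULL

review_id=800: lang=ja vs es: differ → ja
review_id=801: lang=de vs es: differ → de
review_id=802: lang=es vs es: equal → NULL
review_id=803: lang=pt vs es: differ → pt
review_id=804: lang=ja vs es: differ → ja
review_id=805: lang=fr vs es: differ → fr
review_id=806: lang=es vs es: equal → NULL
review_id=807: lang=es vs es: equal → NULL
review_id=808: lang=fr vs es: differ → fr
review_id=809: lang=pt vs es: differ → pt
review_id=810: lang=es vs es: equal → NULL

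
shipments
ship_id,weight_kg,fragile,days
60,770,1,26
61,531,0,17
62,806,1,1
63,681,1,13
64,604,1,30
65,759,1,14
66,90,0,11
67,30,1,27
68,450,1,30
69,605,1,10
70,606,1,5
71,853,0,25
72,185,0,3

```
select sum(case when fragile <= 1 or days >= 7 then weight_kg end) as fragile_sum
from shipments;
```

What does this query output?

ship_id=60: ✓ → 770
ship_id=61: ✓ → 531
ship_id=62: ✓ → 806
ship_id=63: ✓ → 681
ship_id=64: ✓ → 604
ship_id=65: ✓ → 759
ship_id=66: ✓ → 90
ship_id=67: ✓ → 30
ship_id=68: ✓ → 450
ship_id=69: ✓ → 605
ship_id=70: ✓ → 606
ship_id=71: ✓ → 853
ship_id=72: ✓ → 185
fragile_sum = 770 + 531 + 806 + 681 + 604 + 759 + 90 + 30 + 450 + 605 + 606 + 853 + 185 = 6970

6970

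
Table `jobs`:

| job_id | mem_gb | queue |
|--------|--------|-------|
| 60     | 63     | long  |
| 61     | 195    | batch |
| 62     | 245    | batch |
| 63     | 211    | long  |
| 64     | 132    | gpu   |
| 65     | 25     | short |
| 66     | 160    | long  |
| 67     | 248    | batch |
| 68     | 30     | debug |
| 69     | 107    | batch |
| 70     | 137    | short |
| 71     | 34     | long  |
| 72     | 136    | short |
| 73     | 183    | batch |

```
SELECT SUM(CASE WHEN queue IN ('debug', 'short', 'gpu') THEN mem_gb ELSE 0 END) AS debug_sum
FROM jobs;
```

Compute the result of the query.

job_id=60: ✗
job_id=61: ✗
job_id=62: ✗
job_id=63: ✗
job_id=64: ✓ → 132
job_id=65: ✓ → 25
job_id=66: ✗
job_id=67: ✗
job_id=68: ✓ → 30
job_id=69: ✗
job_id=70: ✓ → 137
job_id=71: ✗
job_id=72: ✓ → 136
job_id=73: ✗
debug_sum = 132 + 25 + 30 + 137 + 136 = 460

460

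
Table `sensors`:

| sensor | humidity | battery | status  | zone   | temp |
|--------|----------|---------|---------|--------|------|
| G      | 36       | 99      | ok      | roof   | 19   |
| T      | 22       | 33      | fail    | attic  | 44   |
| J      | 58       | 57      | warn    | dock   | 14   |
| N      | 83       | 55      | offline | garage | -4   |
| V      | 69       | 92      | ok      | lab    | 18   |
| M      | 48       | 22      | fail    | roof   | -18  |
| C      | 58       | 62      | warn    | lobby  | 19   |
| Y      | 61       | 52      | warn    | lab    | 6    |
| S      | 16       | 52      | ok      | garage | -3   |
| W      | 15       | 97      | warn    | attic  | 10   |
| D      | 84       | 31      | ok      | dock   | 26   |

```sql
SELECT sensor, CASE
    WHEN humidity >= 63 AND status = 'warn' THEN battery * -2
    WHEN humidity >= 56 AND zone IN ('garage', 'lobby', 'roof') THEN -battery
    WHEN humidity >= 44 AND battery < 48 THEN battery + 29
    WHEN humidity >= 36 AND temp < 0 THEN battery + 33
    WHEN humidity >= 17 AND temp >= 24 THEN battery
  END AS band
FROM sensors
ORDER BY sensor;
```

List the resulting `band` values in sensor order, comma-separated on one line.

sensor=C: humidity >= 56 AND zone IN ('garage', 'lobby', 'roof') → -62
sensor=D: humidity >= 44 AND battery < 48 → 60
sensor=G: (no match → NULL) → NULL
sensor=J: (no match → NULL) → NULL
sensor=M: humidity >= 44 AND battery < 48 → 51
sensor=N: humidity >= 56 AND zone IN ('garage', 'lobby', 'roof') → -55
sensor=S: (no match → NULL) → NULL
sensor=T: humidity >= 17 AND temp >= 24 → 33
sensor=V: (no match → NULL) → NULL
sensor=W: (no match → NULL) → NULL
sensor=Y: (no match → NULL) → NULL

-62, 60, NULL, NULL, 51, -55, NULL, 33, NULL, NULL, NULL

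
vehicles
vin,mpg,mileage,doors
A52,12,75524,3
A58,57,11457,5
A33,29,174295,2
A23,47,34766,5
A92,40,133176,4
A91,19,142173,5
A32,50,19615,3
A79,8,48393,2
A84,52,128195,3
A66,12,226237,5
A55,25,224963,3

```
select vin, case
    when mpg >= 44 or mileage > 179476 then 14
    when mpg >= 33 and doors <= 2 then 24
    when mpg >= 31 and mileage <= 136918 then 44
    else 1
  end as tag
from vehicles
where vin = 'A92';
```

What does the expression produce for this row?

44

vin = A92: mpg=40, mileage=133176, doors=4.
mpg >= 44 or mileage > 179476 → false
mpg >= 33 and doors <= 2 → false
mpg >= 31 and mileage <= 136918 → true → 44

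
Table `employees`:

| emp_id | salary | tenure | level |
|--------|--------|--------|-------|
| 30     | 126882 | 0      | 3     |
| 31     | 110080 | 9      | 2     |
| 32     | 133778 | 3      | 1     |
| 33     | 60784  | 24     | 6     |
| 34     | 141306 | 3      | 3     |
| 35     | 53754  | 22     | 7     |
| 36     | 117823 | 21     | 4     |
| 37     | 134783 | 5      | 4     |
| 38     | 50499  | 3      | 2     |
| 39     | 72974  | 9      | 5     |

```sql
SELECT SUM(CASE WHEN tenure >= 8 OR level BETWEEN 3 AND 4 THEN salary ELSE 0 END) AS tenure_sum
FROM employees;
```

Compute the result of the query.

emp_id=30: ✓ → 126882
emp_id=31: ✓ → 110080
emp_id=32: ✗
emp_id=33: ✓ → 60784
emp_id=34: ✓ → 141306
emp_id=35: ✓ → 53754
emp_id=36: ✓ → 117823
emp_id=37: ✓ → 134783
emp_id=38: ✗
emp_id=39: ✓ → 72974
tenure_sum = 126882 + 110080 + 60784 + 141306 + 53754 + 117823 + 134783 + 72974 = 818386

818386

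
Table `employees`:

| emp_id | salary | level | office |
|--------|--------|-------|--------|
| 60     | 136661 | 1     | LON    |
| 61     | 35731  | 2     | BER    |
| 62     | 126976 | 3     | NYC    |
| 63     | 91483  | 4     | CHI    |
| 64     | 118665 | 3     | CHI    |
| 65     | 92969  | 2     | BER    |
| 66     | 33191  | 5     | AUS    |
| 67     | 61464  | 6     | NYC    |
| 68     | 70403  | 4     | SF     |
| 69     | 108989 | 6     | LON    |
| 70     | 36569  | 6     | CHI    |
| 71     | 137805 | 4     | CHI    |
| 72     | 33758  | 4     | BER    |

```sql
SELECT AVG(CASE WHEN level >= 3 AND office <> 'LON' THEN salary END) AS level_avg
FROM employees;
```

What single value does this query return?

78923.7777777778

emp_id=60: ✗
emp_id=61: ✗
emp_id=62: ✓ → 126976
emp_id=63: ✓ → 91483
emp_id=64: ✓ → 118665
emp_id=65: ✗
emp_id=66: ✓ → 33191
emp_id=67: ✓ → 61464
emp_id=68: ✓ → 70403
emp_id=69: ✗
emp_id=70: ✓ → 36569
emp_id=71: ✓ → 137805
emp_id=72: ✓ → 33758
level_avg = (126976 + 91483 + 118665 + 33191 + 61464 + 70403 + 36569 + 137805 + 33758) / 9 = 78923.7777777778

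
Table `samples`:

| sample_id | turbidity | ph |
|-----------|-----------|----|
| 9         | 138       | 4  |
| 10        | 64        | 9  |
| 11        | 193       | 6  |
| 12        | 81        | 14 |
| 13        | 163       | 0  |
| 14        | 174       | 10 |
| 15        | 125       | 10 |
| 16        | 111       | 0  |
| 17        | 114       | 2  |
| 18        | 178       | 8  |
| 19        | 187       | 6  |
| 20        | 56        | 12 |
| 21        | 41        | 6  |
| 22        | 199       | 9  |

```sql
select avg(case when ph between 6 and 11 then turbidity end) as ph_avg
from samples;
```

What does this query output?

sample_id=9: ✗
sample_id=10: ✓ → 64
sample_id=11: ✓ → 193
sample_id=12: ✗
sample_id=13: ✗
sample_id=14: ✓ → 174
sample_id=15: ✓ → 125
sample_id=16: ✗
sample_id=17: ✗
sample_id=18: ✓ → 178
sample_id=19: ✓ → 187
sample_id=20: ✗
sample_id=21: ✓ → 41
sample_id=22: ✓ → 199
ph_avg = (64 + 193 + 174 + 125 + 178 + 187 + 41 + 199) / 8 = 145.125

145.125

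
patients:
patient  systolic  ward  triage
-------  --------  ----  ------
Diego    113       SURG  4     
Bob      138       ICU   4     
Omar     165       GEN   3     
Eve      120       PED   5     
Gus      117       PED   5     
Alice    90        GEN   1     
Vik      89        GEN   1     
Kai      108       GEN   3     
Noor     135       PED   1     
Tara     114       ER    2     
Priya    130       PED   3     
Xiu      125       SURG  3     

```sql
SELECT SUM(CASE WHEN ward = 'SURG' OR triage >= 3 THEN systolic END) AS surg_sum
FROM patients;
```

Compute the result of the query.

1016

patient=Diego: ✓ → 113
patient=Bob: ✓ → 138
patient=Omar: ✓ → 165
patient=Eve: ✓ → 120
patient=Gus: ✓ → 117
patient=Alice: ✗
patient=Vik: ✗
patient=Kai: ✓ → 108
patient=Noor: ✗
patient=Tara: ✗
patient=Priya: ✓ → 130
patient=Xiu: ✓ → 125
surg_sum = 113 + 138 + 165 + 120 + 117 + 108 + 130 + 125 = 1016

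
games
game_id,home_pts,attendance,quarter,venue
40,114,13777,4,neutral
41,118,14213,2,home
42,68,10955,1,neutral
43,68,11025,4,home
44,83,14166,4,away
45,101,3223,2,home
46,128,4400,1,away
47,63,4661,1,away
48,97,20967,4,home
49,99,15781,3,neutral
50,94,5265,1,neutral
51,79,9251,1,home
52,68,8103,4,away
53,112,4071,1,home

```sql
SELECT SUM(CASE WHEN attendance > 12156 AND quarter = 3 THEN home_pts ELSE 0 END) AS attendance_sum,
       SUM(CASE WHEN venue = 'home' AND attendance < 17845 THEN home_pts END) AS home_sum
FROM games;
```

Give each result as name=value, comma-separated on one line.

[attendance_sum: attendance > 12156 AND quarter = 3]
game_id=40: ✗
game_id=41: ✗
game_id=42: ✗
game_id=43: ✗
game_id=44: ✗
game_id=45: ✗
game_id=46: ✗
game_id=47: ✗
game_id=48: ✗
game_id=49: ✓ → 99
game_id=50: ✗
game_id=51: ✗
game_id=52: ✗
game_id=53: ✗
attendance_sum = 99
—
[home_sum: venue = 'home' AND attendance < 17845]
game_id=40: ✗
game_id=41: ✓ → 118
game_id=42: ✗
game_id=43: ✓ → 68
game_id=44: ✗
game_id=45: ✓ → 101
game_id=46: ✗
game_id=47: ✗
game_id=48: ✗
game_id=49: ✗
game_id=50: ✗
game_id=51: ✓ → 79
game_id=52: ✗
game_id=53: ✓ → 112
home_sum = 118 + 68 + 101 + 79 + 112 = 478

attendance_sum=99, home_sum=478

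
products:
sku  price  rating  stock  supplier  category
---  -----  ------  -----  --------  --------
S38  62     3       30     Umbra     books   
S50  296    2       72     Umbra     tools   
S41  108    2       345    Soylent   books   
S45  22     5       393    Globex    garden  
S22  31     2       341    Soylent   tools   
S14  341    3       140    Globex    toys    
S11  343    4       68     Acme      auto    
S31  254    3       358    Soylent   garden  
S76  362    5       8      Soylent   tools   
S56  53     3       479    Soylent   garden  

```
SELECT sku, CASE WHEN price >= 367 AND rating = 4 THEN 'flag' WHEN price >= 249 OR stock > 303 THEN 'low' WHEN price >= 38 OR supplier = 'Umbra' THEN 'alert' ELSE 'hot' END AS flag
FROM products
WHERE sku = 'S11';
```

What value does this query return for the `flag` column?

sku = S11: price=343, rating=4, stock=68, supplier=Acme, category=auto.
price >= 367 AND rating = 4 → false
price >= 249 OR stock > 303 → true → low

low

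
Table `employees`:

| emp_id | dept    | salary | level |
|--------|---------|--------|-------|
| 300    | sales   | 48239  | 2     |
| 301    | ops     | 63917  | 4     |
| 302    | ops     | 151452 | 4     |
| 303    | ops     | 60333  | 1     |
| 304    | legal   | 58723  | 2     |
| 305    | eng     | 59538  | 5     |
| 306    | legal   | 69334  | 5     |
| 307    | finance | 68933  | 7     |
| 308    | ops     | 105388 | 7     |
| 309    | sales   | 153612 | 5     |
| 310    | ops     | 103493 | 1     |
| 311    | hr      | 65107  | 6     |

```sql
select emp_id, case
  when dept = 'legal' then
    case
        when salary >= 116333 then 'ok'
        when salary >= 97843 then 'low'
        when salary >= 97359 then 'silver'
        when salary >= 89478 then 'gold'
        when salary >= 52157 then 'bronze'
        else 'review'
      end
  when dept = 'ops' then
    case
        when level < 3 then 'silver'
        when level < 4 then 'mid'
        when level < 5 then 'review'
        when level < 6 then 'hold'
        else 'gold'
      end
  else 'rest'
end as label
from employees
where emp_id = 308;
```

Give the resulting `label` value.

emp_id = 308: dept=ops, salary=105388, level=7.
dept='ops' → inner[ELSE] → gold

gold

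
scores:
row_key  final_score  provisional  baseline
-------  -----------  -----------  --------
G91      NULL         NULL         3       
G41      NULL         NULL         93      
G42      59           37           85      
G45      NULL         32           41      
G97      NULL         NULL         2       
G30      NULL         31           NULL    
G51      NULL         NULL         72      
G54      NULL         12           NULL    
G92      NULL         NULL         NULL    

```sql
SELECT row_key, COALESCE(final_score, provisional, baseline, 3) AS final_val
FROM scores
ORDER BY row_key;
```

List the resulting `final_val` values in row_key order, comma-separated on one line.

31, 93, 59, 32, 72, 12, 3, 3, 2

row_key=G30: final_score=NULL, provisional=31 → 31
row_key=G41: final_score=NULL, provisional=NULL, baseline=93 → 93
row_key=G42: final_score=59 → 59
row_key=G45: final_score=NULL, provisional=32 → 32
row_key=G51: final_score=NULL, provisional=NULL, baseline=72 → 72
row_key=G54: final_score=NULL, provisional=12 → 12
row_key=G91: final_score=NULL, provisional=NULL, baseline=3 → 3
row_key=G92: final_score=NULL, provisional=NULL, baseline=NULL, → literal 3 → 3
row_key=G97: final_score=NULL, provisional=NULL, baseline=2 → 2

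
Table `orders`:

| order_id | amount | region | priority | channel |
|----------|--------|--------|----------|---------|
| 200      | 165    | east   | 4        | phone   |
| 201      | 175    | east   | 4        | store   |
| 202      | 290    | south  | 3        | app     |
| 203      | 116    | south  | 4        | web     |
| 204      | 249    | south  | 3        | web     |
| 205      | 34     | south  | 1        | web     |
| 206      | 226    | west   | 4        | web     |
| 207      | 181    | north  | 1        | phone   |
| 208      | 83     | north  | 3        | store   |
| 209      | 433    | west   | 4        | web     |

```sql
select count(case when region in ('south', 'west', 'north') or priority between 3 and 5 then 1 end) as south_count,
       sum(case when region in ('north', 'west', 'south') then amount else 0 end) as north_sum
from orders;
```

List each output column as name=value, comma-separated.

[south_count: region in ('south', 'west', 'north') or priority between 3 and 5]
order_id=200: ✓ → 1
order_id=201: ✓ → 1
order_id=202: ✓ → 1
order_id=203: ✓ → 1
order_id=204: ✓ → 1
order_id=205: ✓ → 1
order_id=206: ✓ → 1
order_id=207: ✓ → 1
order_id=208: ✓ → 1
order_id=209: ✓ → 1
south_count = COUNT(1, 1, 1, 1, 1, 1, 1, 1, 1, 1) = 10
—
[north_sum: region in ('north', 'west', 'south')]
order_id=200: ✗
order_id=201: ✗
order_id=202: ✓ → 290
order_id=203: ✓ → 116
order_id=204: ✓ → 249
order_id=205: ✓ → 34
order_id=206: ✓ → 226
order_id=207: ✓ → 181
order_id=208: ✓ → 83
order_id=209: ✓ → 433
north_sum = 290 + 116 + 249 + 34 + 226 + 181 + 83 + 433 = 1612

south_count=10, north_sum=1612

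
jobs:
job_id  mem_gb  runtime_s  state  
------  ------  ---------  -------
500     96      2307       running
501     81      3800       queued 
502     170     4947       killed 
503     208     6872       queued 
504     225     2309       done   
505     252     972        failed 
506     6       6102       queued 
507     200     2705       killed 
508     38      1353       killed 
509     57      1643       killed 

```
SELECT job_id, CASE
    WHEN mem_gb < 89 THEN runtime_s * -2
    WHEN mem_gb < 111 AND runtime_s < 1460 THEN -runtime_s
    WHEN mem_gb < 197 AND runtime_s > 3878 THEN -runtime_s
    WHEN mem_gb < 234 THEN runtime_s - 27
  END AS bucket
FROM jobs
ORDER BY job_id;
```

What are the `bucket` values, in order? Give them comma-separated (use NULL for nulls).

job_id=500: mem_gb < 234 → 2280
job_id=501: mem_gb < 89 → -7600
job_id=502: mem_gb < 197 AND runtime_s > 3878 → -4947
job_id=503: mem_gb < 234 → 6845
job_id=504: mem_gb < 234 → 2282
job_id=505: (no match → NULL) → NULL
job_id=506: mem_gb < 89 → -12204
job_id=507: mem_gb < 234 → 2678
job_id=508: mem_gb < 89 → -2706
job_id=509: mem_gb < 89 → -3286

2280, -7600, -4947, 6845, 2282, NULL, -12204, 2678, -2706, -3286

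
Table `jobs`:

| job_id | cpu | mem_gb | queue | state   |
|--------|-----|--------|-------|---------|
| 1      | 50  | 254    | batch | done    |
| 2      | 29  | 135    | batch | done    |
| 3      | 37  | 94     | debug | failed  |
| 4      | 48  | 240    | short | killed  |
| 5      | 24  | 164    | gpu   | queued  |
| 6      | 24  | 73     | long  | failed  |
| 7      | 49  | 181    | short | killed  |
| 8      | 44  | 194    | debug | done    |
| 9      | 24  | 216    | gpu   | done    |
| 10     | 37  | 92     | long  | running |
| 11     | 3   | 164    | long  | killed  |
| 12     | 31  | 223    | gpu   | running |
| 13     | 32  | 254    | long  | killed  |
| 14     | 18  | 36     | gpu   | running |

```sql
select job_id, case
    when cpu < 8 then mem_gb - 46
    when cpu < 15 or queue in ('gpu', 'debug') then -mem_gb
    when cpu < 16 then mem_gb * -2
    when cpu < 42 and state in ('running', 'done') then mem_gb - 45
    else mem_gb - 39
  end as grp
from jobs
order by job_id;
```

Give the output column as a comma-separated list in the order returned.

215, 90, -94, 201, -164, 34, 142, -194, -216, 47, 118, -223, 215, -36

job_id=1: ELSE → 215
job_id=2: cpu < 42 and state in ('running', 'done') → 90
job_id=3: cpu < 15 or queue in ('gpu', 'debug') → -94
job_id=4: ELSE → 201
job_id=5: cpu < 15 or queue in ('gpu', 'debug') → -164
job_id=6: ELSE → 34
job_id=7: ELSE → 142
job_id=8: cpu < 15 or queue in ('gpu', 'debug') → -194
job_id=9: cpu < 15 or queue in ('gpu', 'debug') → -216
job_id=10: cpu < 42 and state in ('running', 'done') → 47
job_id=11: cpu < 8 → 118
job_id=12: cpu < 15 or queue in ('gpu', 'debug') → -223
job_id=13: ELSE → 215
job_id=14: cpu < 15 or queue in ('gpu', 'debug') → -36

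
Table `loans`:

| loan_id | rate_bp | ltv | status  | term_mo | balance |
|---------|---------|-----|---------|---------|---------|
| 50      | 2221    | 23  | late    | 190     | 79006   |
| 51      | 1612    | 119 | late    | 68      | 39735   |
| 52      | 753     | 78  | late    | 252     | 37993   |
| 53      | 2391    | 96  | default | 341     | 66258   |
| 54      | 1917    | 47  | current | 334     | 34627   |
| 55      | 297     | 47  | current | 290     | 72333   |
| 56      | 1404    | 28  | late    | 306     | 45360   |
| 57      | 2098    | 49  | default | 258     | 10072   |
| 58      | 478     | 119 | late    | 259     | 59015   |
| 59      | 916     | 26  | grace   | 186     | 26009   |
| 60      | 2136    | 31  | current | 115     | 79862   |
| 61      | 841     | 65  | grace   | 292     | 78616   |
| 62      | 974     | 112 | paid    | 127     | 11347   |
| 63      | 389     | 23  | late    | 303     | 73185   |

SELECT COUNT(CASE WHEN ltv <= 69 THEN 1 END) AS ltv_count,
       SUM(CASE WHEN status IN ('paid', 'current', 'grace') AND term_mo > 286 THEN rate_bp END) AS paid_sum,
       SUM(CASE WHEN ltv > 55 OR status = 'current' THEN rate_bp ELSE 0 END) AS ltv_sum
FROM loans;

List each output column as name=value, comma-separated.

[ltv_count: ltv <= 69]
loan_id=50: ✓ → 1
loan_id=51: ✗
loan_id=52: ✗
loan_id=53: ✗
loan_id=54: ✓ → 1
loan_id=55: ✓ → 1
loan_id=56: ✓ → 1
loan_id=57: ✓ → 1
loan_id=58: ✗
loan_id=59: ✓ → 1
loan_id=60: ✓ → 1
loan_id=61: ✓ → 1
loan_id=62: ✗
loan_id=63: ✓ → 1
ltv_count = COUNT(1, 1, 1, 1, 1, 1, 1, 1, 1) = 9
—
[paid_sum: status IN ('paid', 'current', 'grace') AND term_mo > 286]
loan_id=50: ✗
loan_id=51: ✗
loan_id=52: ✗
loan_id=53: ✗
loan_id=54: ✓ → 1917
loan_id=55: ✓ → 297
loan_id=56: ✗
loan_id=57: ✗
loan_id=58: ✗
loan_id=59: ✗
loan_id=60: ✗
loan_id=61: ✓ → 841
loan_id=62: ✗
loan_id=63: ✗
paid_sum = 1917 + 297 + 841 = 3055
—
[ltv_sum: ltv > 55 OR status = 'current']
loan_id=50: ✗
loan_id=51: ✓ → 1612
loan_id=52: ✓ → 753
loan_id=53: ✓ → 2391
loan_id=54: ✓ → 1917
loan_id=55: ✓ → 297
loan_id=56: ✗
loan_id=57: ✗
loan_id=58: ✓ → 478
loan_id=59: ✗
loan_id=60: ✓ → 2136
loan_id=61: ✓ → 841
loan_id=62: ✓ → 974
loan_id=63: ✗
ltv_sum = 1612 + 753 + 2391 + 1917 + 297 + 478 + 2136 + 841 + 974 = 11399

ltv_count=9, paid_sum=3055, ltv_sum=11399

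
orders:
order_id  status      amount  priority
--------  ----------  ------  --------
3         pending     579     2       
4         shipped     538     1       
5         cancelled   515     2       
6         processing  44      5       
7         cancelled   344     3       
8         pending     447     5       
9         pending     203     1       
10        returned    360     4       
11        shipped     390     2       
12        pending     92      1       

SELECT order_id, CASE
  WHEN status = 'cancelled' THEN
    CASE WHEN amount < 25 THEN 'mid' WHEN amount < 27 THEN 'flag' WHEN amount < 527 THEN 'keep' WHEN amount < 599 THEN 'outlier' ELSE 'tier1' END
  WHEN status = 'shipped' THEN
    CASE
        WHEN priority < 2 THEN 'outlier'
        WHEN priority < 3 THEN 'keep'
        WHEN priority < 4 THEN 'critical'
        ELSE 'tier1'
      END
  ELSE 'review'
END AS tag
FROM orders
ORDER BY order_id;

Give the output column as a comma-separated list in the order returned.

order_id=3: status='pending' → outer ELSE → review
order_id=4: status='shipped' → inner[priority < 2] → outlier
order_id=5: status='cancelled' → inner[amount < 527] → keep
order_id=6: status='processing' → outer ELSE → review
order_id=7: status='cancelled' → inner[amount < 527] → keep
order_id=8: status='pending' → outer ELSE → review
order_id=9: status='pending' → outer ELSE → review
order_id=10: status='returned' → outer ELSE → review
order_id=11: status='shipped' → inner[priority < 3] → keep
order_id=12: status='pending' → outer ELSE → review

review, outlier, keep, review, keep, review, review, review, keep, review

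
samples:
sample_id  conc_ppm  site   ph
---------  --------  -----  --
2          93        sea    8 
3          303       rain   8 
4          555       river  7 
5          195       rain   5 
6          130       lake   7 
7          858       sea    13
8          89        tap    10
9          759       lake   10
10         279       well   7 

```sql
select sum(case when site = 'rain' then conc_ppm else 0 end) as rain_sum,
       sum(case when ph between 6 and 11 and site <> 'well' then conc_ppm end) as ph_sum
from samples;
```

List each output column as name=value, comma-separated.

[rain_sum: site = 'rain']
sample_id=2: ✗
sample_id=3: ✓ → 303
sample_id=4: ✗
sample_id=5: ✓ → 195
sample_id=6: ✗
sample_id=7: ✗
sample_id=8: ✗
sample_id=9: ✗
sample_id=10: ✗
rain_sum = 303 + 195 = 498
—
[ph_sum: ph between 6 and 11 and site <> 'well']
sample_id=2: ✓ → 93
sample_id=3: ✓ → 303
sample_id=4: ✓ → 555
sample_id=5: ✗
sample_id=6: ✓ → 130
sample_id=7: ✗
sample_id=8: ✓ → 89
sample_id=9: ✓ → 759
sample_id=10: ✗
ph_sum = 93 + 303 + 555 + 130 + 89 + 759 = 1929

rain_sum=498, ph_sum=1929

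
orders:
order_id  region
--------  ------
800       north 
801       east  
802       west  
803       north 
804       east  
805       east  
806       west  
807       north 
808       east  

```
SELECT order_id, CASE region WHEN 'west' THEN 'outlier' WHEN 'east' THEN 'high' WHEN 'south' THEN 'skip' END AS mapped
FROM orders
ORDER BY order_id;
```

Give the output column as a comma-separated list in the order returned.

NULL, high, outlier, NULL, high, high, outlier, NULL, high

order_id=800: (no match → NULL) → NULL
order_id=801: region='east' → high
order_id=802: region='west' → outlier
order_id=803: (no match → NULL) → NULL
order_id=804: region='east' → high
order_id=805: region='east' → high
order_id=806: region='west' → outlier
order_id=807: (no match → NULL) → NULL
order_id=808: region='east' → high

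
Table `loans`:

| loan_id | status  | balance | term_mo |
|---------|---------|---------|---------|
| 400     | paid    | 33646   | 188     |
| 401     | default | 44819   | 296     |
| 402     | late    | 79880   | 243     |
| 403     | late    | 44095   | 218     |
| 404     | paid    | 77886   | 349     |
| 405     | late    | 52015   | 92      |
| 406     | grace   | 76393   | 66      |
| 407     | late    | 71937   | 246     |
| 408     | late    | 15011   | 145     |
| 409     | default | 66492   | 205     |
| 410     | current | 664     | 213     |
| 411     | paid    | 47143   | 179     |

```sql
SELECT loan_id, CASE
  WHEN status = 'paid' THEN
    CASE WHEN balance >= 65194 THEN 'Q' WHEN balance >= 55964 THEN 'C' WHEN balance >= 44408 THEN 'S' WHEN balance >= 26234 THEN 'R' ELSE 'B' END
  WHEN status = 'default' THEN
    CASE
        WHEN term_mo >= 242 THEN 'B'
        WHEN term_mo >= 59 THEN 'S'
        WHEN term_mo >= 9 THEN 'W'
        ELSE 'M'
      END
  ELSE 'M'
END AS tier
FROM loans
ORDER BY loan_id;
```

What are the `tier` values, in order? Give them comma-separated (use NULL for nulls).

loan_id=400: status='paid' → inner[balance >= 26234] → R
loan_id=401: status='default' → inner[term_mo >= 242] → B
loan_id=402: status='late' → outer ELSE → M
loan_id=403: status='late' → outer ELSE → M
loan_id=404: status='paid' → inner[balance >= 65194] → Q
loan_id=405: status='late' → outer ELSE → M
loan_id=406: status='grace' → outer ELSE → M
loan_id=407: status='late' → outer ELSE → M
loan_id=408: status='late' → outer ELSE → M
loan_id=409: status='default' → inner[term_mo >= 59] → S
loan_id=410: status='current' → outer ELSE → M
loan_id=411: status='paid' → inner[balance >= 44408] → S

R, B, M, M, Q, M, M, M, M, S, M, S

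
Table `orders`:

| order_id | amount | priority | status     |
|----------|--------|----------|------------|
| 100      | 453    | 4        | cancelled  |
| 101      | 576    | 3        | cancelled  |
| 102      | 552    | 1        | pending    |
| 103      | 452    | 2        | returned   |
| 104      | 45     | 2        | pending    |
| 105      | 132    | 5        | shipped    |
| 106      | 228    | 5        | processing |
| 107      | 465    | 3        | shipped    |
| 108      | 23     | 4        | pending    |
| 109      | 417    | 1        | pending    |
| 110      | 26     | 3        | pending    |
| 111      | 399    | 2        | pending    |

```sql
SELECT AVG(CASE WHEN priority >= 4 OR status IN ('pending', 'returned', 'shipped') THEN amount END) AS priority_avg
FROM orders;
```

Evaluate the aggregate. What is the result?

order_id=100: ✓ → 453
order_id=101: ✗
order_id=102: ✓ → 552
order_id=103: ✓ → 452
order_id=104: ✓ → 45
order_id=105: ✓ → 132
order_id=106: ✓ → 228
order_id=107: ✓ → 465
order_id=108: ✓ → 23
order_id=109: ✓ → 417
order_id=110: ✓ → 26
order_id=111: ✓ → 399
priority_avg = (453 + 552 + 452 + 45 + 132 + 228 + 465 + 23 + 417 + 26 + 399) / 11 = 290.1818181818

290.1818181818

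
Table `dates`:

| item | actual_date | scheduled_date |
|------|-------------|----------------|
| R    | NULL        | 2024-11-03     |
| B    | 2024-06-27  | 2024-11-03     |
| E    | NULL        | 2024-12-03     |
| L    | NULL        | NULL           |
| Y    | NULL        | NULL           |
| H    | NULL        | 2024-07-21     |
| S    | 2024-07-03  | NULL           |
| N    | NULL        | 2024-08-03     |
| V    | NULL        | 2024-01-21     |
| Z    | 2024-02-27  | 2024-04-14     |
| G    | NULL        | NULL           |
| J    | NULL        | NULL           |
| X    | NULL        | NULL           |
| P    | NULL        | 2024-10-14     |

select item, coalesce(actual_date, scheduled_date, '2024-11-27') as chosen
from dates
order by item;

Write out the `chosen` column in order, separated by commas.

item=B: actual_date=2024-06-27 → 2024-06-27
item=E: actual_date=NULL, scheduled_date=2024-12-03 → 2024-12-03
item=G: actual_date=NULL, scheduled_date=NULL, → literal 2024-11-27 → 2024-11-27
item=H: actual_date=NULL, scheduled_date=2024-07-21 → 2024-07-21
item=J: actual_date=NULL, scheduled_date=NULL, → literal 2024-11-27 → 2024-11-27
item=L: actual_date=NULL, scheduled_date=NULL, → literal 2024-11-27 → 2024-11-27
item=N: actual_date=NULL, scheduled_date=2024-08-03 → 2024-08-03
item=P: actual_date=NULL, scheduled_date=2024-10-14 → 2024-10-14
item=R: actual_date=NULL, scheduled_date=2024-11-03 → 2024-11-03
item=S: actual_date=2024-07-03 → 2024-07-03
item=V: actual_date=NULL, scheduled_date=2024-01-21 → 2024-01-21
item=X: actual_date=NULL, scheduled_date=NULL, → literal 2024-11-27 → 2024-11-27
item=Y: actual_date=NULL, scheduled_date=NULL, → literal 2024-11-27 → 2024-11-27
item=Z: actual_date=2024-02-27 → 2024-02-27

2024-06-27, 2024-12-03, 2024-11-27, 2024-07-21, 2024-11-27, 2024-11-27, 2024-08-03, 2024-10-14, 2024-11-03, 2024-07-03, 2024-01-21, 2024-11-27, 2024-11-27, 2024-02-27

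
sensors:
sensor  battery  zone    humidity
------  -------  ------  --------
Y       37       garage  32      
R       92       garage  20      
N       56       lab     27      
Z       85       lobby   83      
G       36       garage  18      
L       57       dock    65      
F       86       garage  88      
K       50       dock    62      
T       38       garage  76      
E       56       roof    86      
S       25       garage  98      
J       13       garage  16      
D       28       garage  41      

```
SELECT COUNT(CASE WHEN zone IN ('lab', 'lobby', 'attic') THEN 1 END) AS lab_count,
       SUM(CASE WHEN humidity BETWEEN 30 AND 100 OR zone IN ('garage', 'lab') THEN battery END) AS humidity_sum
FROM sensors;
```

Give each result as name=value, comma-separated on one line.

[lab_count: zone IN ('lab', 'lobby', 'attic')]
sensor=Y: ✗
sensor=R: ✗
sensor=N: ✓ → 1
sensor=Z: ✓ → 1
sensor=G: ✗
sensor=L: ✗
sensor=F: ✗
sensor=K: ✗
sensor=T: ✗
sensor=E: ✗
sensor=S: ✗
sensor=J: ✗
sensor=D: ✗
lab_count = COUNT(1, 1) = 2
—
[humidity_sum: humidity BETWEEN 30 AND 100 OR zone IN ('garage', 'lab')]
sensor=Y: ✓ → 37
sensor=R: ✓ → 92
sensor=N: ✓ → 56
sensor=Z: ✓ → 85
sensor=G: ✓ → 36
sensor=L: ✓ → 57
sensor=F: ✓ → 86
sensor=K: ✓ → 50
sensor=T: ✓ → 38
sensor=E: ✓ → 56
sensor=S: ✓ → 25
sensor=J: ✓ → 13
sensor=D: ✓ → 28
humidity_sum = 37 + 92 + 56 + 85 + 36 + 57 + 86 + 50 + 38 + 56 + 25 + 13 + 28 = 659

lab_count=2, humidity_sum=659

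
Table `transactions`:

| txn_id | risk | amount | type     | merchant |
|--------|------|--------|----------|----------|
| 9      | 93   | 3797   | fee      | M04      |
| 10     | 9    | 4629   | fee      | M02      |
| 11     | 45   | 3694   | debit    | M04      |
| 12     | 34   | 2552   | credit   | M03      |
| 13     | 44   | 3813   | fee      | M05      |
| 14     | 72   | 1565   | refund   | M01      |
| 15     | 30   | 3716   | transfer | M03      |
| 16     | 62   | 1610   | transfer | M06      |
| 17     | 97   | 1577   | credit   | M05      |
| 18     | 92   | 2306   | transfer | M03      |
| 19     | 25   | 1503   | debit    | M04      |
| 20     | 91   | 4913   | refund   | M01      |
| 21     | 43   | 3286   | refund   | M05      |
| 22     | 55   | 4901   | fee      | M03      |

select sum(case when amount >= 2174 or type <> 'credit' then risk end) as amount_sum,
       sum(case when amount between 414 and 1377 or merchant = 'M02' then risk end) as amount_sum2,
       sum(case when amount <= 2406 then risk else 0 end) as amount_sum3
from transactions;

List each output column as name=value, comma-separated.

amount_sum=695, amount_sum2=9, amount_sum3=348

[amount_sum: amount >= 2174 or type <> 'credit']
txn_id=9: ✓ → 93
txn_id=10: ✓ → 9
txn_id=11: ✓ → 45
txn_id=12: ✓ → 34
txn_id=13: ✓ → 44
txn_id=14: ✓ → 72
txn_id=15: ✓ → 30
txn_id=16: ✓ → 62
txn_id=17: ✗
txn_id=18: ✓ → 92
txn_id=19: ✓ → 25
txn_id=20: ✓ → 91
txn_id=21: ✓ → 43
txn_id=22: ✓ → 55
amount_sum = 93 + 9 + 45 + 34 + 44 + 72 + 30 + 62 + 92 + 25 + 91 + 43 + 55 = 695
—
[amount_sum2: amount between 414 and 1377 or merchant = 'M02']
txn_id=9: ✗
txn_id=10: ✓ → 9
txn_id=11: ✗
txn_id=12: ✗
txn_id=13: ✗
txn_id=14: ✗
txn_id=15: ✗
txn_id=16: ✗
txn_id=17: ✗
txn_id=18: ✗
txn_id=19: ✗
txn_id=20: ✗
txn_id=21: ✗
txn_id=22: ✗
amount_sum2 = 9
—
[amount_sum3: amount <= 2406]
txn_id=9: ✗
txn_id=10: ✗
txn_id=11: ✗
txn_id=12: ✗
txn_id=13: ✗
txn_id=14: ✓ → 72
txn_id=15: ✗
txn_id=16: ✓ → 62
txn_id=17: ✓ → 97
txn_id=18: ✓ → 92
txn_id=19: ✓ → 25
txn_id=20: ✗
txn_id=21: ✗
txn_id=22: ✗
amount_sum3 = 72 + 62 + 97 + 92 + 25 = 348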